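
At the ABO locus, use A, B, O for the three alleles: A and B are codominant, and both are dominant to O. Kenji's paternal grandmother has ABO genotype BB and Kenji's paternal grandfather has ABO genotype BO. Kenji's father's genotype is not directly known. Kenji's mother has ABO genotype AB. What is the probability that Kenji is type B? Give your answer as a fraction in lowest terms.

Kenji's father's ABO genotype from BB × BO: 1/2 BB, 1/2 BO.
Crossing each possibility with the mother AB and summing P(type B): 1/2·1/2 + 1/2·1/2 = 1/2.

1/2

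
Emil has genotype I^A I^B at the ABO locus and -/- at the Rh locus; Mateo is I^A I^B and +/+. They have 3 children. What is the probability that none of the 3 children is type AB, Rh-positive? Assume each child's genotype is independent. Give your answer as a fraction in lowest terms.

1/8

ABO cross I^A I^B × I^A I^B → 1/4 A, 1/4 B, 1/2 AB.
Rh cross -/- × +/+ → 1 Rh+; so P(type AB, Rh-positive) = 1/2 × 1 = 1/2 per child.
P(not type AB, Rh-positive) = 1/2 for one child; (1/2)^3 = 1/8.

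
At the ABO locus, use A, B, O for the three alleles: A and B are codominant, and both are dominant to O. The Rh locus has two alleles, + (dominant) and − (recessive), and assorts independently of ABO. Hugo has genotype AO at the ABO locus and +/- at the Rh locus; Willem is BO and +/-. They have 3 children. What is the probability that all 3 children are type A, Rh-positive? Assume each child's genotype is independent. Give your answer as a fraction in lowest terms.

ABO cross AO × BO → 1/4 O, 1/4 A, 1/4 B, 1/4 AB.
Rh cross +/- × +/- → 3/4 Rh+, 1/4 Rh-; so P(type A, Rh-positive) = 1/4 × 3/4 = 3/16 per child.
All 3 independent: (3/16)^3 = 27/4096.

27/4096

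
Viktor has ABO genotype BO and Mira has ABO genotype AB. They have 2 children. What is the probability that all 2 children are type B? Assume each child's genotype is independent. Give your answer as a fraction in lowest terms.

1/4

ABO cross BO × AB → 1/4 A, 1/2 B, 1/4 AB.
So P(type B) = 1/2 per child.
All 2 independent: (1/2)^2 = 1/4.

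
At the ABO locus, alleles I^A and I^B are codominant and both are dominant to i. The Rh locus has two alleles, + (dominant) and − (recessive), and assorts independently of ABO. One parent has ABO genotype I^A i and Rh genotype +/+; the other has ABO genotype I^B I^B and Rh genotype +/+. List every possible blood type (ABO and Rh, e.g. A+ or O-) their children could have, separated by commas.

Gametes from I^A i × I^B I^B give offspring ABO genotypes I^A I^B, I^B i, i.e. phenotypes B, AB.
Rh cross +/+ × +/+ → phenotypes Rh+.
Combining independently: B+, AB+.

B+, AB+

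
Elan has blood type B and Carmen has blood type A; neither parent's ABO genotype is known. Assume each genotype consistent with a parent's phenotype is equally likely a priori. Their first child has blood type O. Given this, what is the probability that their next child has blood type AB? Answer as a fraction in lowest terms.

Possible genotypes: Elan ∈ {I^B I^B, I^B i}; Carmen ∈ {I^A I^A, I^A i}.
Weight each parental genotype pair by prior × P(type-O child):
  I^B i × I^A i: posterior weight 1; P(next child type AB) = 1/4.
Weighted sum = 1/4.

1/4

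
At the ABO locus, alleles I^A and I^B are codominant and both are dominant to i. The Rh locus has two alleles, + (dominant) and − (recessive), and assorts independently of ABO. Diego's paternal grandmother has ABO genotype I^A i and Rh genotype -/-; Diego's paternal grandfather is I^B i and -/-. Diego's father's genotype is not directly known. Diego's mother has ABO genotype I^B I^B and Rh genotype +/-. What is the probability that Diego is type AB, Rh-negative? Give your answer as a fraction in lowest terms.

1/8

Diego's father's ABO genotype from I^A i × I^B i: 1/4 I^A I^B, 1/4 I^A i, 1/4 I^B i, 1/4 i i.
Crossing each possibility with the mother I^B I^B and summing P(type AB): 1/4·1/2 + 1/4·1/2 + 1/4·0 + 1/4·0 = 1/4.
Similarly for Rh via the father's Rh distribution: P(Rh-) = 1/2.
Independent loci: 1/4 × 1/2 = 1/8.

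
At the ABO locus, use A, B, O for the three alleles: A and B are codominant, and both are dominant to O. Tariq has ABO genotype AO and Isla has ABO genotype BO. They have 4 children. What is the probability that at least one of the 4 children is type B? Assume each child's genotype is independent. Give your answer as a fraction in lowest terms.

ABO cross AO × BO → 1/4 O, 1/4 A, 1/4 B, 1/4 AB.
So P(type B) = 1/4 per child.
P(none) = (3/4)^4 = 81/256; P(at least one) = 1 − 81/256 = 175/256.

175/256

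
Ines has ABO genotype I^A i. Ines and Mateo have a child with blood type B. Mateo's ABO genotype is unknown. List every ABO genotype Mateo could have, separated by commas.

I^A I^B, I^B I^B, I^B i

For each candidate genotype of Mateo, check whether crossing it with I^A i can produce every observed child phenotype.
  I^A I^A → possible child types {A} ✗
  I^A I^B → possible child types {A, B, AB} ✓
  I^A i → possible child types {O, A} ✗
  I^B I^B → possible child types {B, AB} ✓
  I^B i → possible child types {O, A, B, AB} ✓
  i i → possible child types {O, A} ✗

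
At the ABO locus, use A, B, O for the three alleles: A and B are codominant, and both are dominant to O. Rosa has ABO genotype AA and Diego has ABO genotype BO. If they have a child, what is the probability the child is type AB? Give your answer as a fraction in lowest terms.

ABO cross AA × BO → offspring phenotypes: 1/2 A, 1/2 AB.
So P(type AB) = 1/2.

1/2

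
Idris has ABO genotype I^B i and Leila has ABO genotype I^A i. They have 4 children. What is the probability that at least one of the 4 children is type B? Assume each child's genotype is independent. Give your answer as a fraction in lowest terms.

175/256

ABO cross I^B i × I^A i → 1/4 O, 1/4 A, 1/4 B, 1/4 AB.
So P(type B) = 1/4 per child.
P(none) = (3/4)^4 = 81/256; P(at least one) = 1 − 81/256 = 175/256.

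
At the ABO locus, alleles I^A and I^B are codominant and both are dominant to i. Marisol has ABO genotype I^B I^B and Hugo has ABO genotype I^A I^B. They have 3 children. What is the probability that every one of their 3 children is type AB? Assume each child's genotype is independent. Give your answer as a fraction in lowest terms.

1/8

ABO cross I^B I^B × I^A I^B → 1/2 B, 1/2 AB.
So P(type AB) = 1/2 per child.
All 3 independent: (1/2)^3 = 1/8.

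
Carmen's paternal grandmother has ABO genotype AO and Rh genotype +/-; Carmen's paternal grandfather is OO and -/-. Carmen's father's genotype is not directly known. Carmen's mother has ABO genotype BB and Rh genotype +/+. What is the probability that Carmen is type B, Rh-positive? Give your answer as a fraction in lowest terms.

3/4

Carmen's father's ABO genotype from AO × OO: 1/2 AO, 1/2 OO.
Crossing each possibility with the mother BB and summing P(type B): 1/2·1/2 + 1/2·1 = 3/4.
Similarly for Rh via the father's Rh distribution: P(Rh+) = 1.
Independent loci: 3/4 × 1 = 3/4.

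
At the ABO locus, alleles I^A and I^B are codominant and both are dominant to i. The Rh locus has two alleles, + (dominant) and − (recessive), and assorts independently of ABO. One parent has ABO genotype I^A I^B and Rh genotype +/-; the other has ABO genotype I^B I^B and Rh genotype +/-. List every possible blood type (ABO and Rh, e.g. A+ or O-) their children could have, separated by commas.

B+, B-, AB+, AB-

Gametes from I^A I^B × I^B I^B give offspring ABO genotypes I^A I^B, I^B I^B, i.e. phenotypes B, AB.
Rh cross +/- × +/- → phenotypes Rh+, Rh-.
Combining independently: B+, B-, AB+, AB-.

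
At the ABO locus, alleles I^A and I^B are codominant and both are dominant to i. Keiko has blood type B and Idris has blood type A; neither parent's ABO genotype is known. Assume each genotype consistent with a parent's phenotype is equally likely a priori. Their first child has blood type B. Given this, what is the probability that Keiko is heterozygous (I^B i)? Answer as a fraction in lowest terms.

1/3

Possible genotypes: Keiko ∈ {I^B I^B, I^B i}; Idris ∈ {I^A I^A, I^A i}.
Weight each parental genotype pair by prior × P(type-B child):
  I^B I^B × I^A i: posterior weight 2/3.
  I^B i × I^A i: posterior weight 1/3.
Sum the posterior weight over pairs where Keiko is I^B i: 1/3.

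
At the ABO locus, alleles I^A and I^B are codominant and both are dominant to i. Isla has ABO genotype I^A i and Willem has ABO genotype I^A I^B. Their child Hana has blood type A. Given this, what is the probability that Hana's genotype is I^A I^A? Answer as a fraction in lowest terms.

1/2

Cross I^A i × I^A I^B → 1/4 I^A I^A, 1/4 I^A I^B, 1/4 I^A i, 1/4 I^B i.
Type-A genotypes among offspring: I^A I^A (1/4), I^A i (1/4); total 1/2.
P(I^A I^A | type A) = (1/4) / (1/2) = 1/2.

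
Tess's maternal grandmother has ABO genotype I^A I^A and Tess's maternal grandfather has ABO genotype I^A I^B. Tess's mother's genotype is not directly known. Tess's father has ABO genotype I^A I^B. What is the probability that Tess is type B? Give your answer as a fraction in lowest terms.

Tess's mother's ABO genotype from I^A I^A × I^A I^B: 1/2 I^A I^A, 1/2 I^A I^B.
Crossing each possibility with the father I^A I^B and summing P(type B): 1/2·0 + 1/2·1/4 = 1/8.

1/8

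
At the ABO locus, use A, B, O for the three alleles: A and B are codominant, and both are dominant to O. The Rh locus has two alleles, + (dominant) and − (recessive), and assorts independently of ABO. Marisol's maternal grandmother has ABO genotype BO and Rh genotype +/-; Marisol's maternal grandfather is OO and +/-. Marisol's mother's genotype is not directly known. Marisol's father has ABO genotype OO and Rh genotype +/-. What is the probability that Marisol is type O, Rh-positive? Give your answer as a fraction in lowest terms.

Marisol's mother's ABO genotype from BO × OO: 1/2 BO, 1/2 OO.
Crossing each possibility with the father OO and summing P(type O): 1/2·1/2 + 1/2·1 = 3/4.
Similarly for Rh via the mother's Rh distribution: P(Rh+) = 3/4.
Independent loci: 3/4 × 3/4 = 9/16.

9/16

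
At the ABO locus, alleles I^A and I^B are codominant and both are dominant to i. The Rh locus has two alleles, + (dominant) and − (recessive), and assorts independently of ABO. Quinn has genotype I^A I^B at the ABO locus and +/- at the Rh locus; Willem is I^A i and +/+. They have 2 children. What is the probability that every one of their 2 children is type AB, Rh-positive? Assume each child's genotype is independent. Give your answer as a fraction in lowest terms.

1/16

ABO cross I^A I^B × I^A i → 1/2 A, 1/4 B, 1/4 AB.
Rh cross +/- × +/+ → 1 Rh+; so P(type AB, Rh-positive) = 1/4 × 1 = 1/4 per child.
All 2 independent: (1/4)^2 = 1/16.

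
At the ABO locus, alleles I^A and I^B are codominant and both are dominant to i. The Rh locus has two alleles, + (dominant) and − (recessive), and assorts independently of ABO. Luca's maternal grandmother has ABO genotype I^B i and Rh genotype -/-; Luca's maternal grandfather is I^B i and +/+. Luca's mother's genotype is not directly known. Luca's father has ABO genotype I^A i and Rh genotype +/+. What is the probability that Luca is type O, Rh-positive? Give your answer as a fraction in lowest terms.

1/4

Luca's mother's ABO genotype from I^B i × I^B i: 1/4 I^B I^B, 1/2 I^B i, 1/4 i i.
Crossing each possibility with the father I^A i and summing P(type O): 1/4·0 + 1/2·1/4 + 1/4·1/2 = 1/4.
Similarly for Rh via the mother's Rh distribution: P(Rh+) = 1.
Independent loci: 1/4 × 1 = 1/4.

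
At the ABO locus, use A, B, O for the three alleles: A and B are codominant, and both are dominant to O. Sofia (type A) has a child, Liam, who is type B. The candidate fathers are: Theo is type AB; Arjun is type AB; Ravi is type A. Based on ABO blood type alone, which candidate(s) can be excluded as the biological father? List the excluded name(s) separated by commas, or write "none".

Ravi

A candidate is excluded only if no genotype consistent with his phenotype could produce a type B child with a type A mother.
Ravi (type A): no genotype consistent with that phenotype can produce a type-B child with a type-A mother.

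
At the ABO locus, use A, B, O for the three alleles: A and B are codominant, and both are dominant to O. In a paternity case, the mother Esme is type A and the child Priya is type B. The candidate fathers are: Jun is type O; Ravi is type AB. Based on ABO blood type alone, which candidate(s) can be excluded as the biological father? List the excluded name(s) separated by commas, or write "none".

Jun

A candidate is excluded only if no genotype consistent with his phenotype could produce a type B child with a type A mother.
Jun (type O): no genotype consistent with that phenotype can produce a type-B child with a type-A mother.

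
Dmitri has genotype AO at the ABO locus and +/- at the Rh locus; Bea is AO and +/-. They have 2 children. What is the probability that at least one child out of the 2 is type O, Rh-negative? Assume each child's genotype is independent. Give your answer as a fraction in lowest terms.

ABO cross AO × AO → 1/4 O, 3/4 A.
Rh cross +/- × +/- → 3/4 Rh+, 1/4 Rh-; so P(type O, Rh-negative) = 1/4 × 1/4 = 1/16 per child.
P(none) = (15/16)^2 = 225/256; P(at least one) = 1 − 225/256 = 31/256.

31/256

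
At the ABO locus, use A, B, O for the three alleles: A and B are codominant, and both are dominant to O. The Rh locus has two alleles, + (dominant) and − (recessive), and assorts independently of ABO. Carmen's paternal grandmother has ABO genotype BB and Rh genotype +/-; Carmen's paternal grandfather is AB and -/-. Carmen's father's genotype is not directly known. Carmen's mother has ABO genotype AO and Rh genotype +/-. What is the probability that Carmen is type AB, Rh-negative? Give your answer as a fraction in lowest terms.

Carmen's father's ABO genotype from BB × AB: 1/2 AB, 1/2 BB.
Crossing each possibility with the mother AO and summing P(type AB): 1/2·1/4 + 1/2·1/2 = 3/8.
Similarly for Rh via the father's Rh distribution: P(Rh-) = 3/8.
Independent loci: 3/8 × 3/8 = 9/64.

9/64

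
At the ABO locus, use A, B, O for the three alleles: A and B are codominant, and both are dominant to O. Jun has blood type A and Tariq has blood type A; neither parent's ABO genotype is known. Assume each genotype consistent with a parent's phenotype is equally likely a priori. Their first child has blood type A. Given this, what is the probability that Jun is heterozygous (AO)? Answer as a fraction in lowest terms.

Possible genotypes: Jun ∈ {AA, AO}; Tariq ∈ {AA, AO}.
Weight each parental genotype pair by prior × P(type-A child):
  AA × AA: posterior weight 4/15.
  AA × AO: posterior weight 4/15.
  AO × AA: posterior weight 4/15.
  AO × AO: posterior weight 1/5.
Sum the posterior weight over pairs where Jun is AO: 7/15.

7/15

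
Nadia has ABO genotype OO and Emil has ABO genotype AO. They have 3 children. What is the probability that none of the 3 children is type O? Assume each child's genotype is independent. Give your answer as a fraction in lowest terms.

1/8

ABO cross OO × AO → 1/2 O, 1/2 A.
So P(type O) = 1/2 per child.
P(not type O) = 1/2 for one child; (1/2)^3 = 1/8.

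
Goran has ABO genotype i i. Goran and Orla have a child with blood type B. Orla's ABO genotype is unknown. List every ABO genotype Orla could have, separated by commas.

I^A I^B, I^B I^B, I^B i

For each candidate genotype of Orla, check whether crossing it with i i can produce every observed child phenotype.
  I^A I^A → possible child types {A} ✗
  I^A I^B → possible child types {A, B} ✓
  I^A i → possible child types {O, A} ✗
  I^B I^B → possible child types {B} ✓
  I^B i → possible child types {O, B} ✓
  i i → possible child types {O} ✗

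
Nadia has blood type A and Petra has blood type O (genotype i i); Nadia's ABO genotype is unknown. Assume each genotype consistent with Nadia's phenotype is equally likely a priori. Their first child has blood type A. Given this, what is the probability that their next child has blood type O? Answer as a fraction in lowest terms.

Possible genotypes: Nadia ∈ {I^A I^A, I^A i}; Petra ∈ {i i}.
Weight each parental genotype pair by prior × P(type-A child):
  I^A I^A × i i: posterior weight 2/3; P(next child type O) = 0.
  I^A i × i i: posterior weight 1/3; P(next child type O) = 1/2.
Weighted sum = 1/6.

1/6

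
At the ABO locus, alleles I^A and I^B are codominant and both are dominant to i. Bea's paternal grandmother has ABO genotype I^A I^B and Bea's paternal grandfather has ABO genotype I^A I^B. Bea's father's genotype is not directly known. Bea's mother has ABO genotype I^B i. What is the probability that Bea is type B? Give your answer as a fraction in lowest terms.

1/2

Bea's father's ABO genotype from I^A I^B × I^A I^B: 1/4 I^A I^A, 1/2 I^A I^B, 1/4 I^B I^B.
Crossing each possibility with the mother I^B i and summing P(type B): 1/4·0 + 1/2·1/2 + 1/4·1 = 1/2.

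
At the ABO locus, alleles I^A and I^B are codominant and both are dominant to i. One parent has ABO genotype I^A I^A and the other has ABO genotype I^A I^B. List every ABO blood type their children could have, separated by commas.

Gametes from I^A I^A × I^A I^B give offspring ABO genotypes I^A I^A, I^A I^B, i.e. phenotypes A, AB.

A, AB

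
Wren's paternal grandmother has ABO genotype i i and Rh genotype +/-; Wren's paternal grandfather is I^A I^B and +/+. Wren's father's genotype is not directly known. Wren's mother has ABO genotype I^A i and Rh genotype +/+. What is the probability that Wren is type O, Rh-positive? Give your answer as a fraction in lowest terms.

Wren's father's ABO genotype from i i × I^A I^B: 1/2 I^A i, 1/2 I^B i.
Crossing each possibility with the mother I^A i and summing P(type O): 1/2·1/4 + 1/2·1/4 = 1/4.
Similarly for Rh via the father's Rh distribution: P(Rh+) = 1.
Independent loci: 1/4 × 1 = 1/4.

1/4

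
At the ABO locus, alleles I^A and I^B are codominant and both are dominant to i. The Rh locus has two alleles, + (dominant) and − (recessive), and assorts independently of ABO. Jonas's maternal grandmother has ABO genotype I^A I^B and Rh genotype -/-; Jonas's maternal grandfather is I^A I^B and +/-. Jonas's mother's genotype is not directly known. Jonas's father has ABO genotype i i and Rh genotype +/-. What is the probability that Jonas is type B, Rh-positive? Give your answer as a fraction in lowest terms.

Jonas's mother's ABO genotype from I^A I^B × I^A I^B: 1/4 I^A I^A, 1/2 I^A I^B, 1/4 I^B I^B.
Crossing each possibility with the father i i and summing P(type B): 1/4·0 + 1/2·1/2 + 1/4·1 = 1/2.
Similarly for Rh via the mother's Rh distribution: P(Rh+) = 5/8.
Independent loci: 1/2 × 5/8 = 5/16.

5/16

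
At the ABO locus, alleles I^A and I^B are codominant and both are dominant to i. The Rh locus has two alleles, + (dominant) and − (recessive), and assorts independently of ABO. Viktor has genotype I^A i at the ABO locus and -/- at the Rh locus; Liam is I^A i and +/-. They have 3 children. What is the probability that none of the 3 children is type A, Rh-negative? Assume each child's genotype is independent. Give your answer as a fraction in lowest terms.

ABO cross I^A i × I^A i → 1/4 O, 3/4 A.
Rh cross -/- × +/- → 1/2 Rh+, 1/2 Rh-; so P(type A, Rh-negative) = 3/4 × 1/2 = 3/8 per child.
P(not type A, Rh-negative) = 5/8 for one child; (5/8)^3 = 125/512.

125/512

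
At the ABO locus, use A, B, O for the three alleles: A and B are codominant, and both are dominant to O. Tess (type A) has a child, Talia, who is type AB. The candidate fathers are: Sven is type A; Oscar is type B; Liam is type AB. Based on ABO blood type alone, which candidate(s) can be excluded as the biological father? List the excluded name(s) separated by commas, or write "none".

A candidate is excluded only if no genotype consistent with his phenotype could produce a type AB child with a type A mother.
Sven (type A): no genotype consistent with that phenotype can produce a type-AB child with a type-A mother.

Sven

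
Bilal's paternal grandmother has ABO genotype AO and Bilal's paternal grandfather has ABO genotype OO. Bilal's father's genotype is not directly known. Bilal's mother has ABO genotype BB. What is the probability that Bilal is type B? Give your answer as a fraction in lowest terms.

3/4

Bilal's father's ABO genotype from AO × OO: 1/2 AO, 1/2 OO.
Crossing each possibility with the mother BB and summing P(type B): 1/2·1/2 + 1/2·1 = 3/4.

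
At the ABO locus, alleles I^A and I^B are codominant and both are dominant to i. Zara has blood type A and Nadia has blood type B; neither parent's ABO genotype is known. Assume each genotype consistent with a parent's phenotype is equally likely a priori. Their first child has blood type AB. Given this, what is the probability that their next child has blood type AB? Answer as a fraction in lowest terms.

25/36

Possible genotypes: Zara ∈ {I^A I^A, I^A i}; Nadia ∈ {I^B I^B, I^B i}.
Weight each parental genotype pair by prior × P(type-AB child):
  I^A I^A × I^B I^B: posterior weight 4/9; P(next child type AB) = 1.
  I^A I^A × I^B i: posterior weight 2/9; P(next child type AB) = 1/2.
  I^A i × I^B I^B: posterior weight 2/9; P(next child type AB) = 1/2.
  I^A i × I^B i: posterior weight 1/9; P(next child type AB) = 1/4.
Weighted sum = 25/36.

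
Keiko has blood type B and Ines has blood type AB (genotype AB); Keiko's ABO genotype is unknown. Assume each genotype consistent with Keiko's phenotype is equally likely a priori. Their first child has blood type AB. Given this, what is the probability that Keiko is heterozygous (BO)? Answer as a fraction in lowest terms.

Possible genotypes: Keiko ∈ {BB, BO}; Ines ∈ {AB}.
Weight each parental genotype pair by prior × P(type-AB child):
  BB × AB: posterior weight 2/3.
  BO × AB: posterior weight 1/3.
Sum the posterior weight over pairs where Keiko is BO: 1/3.

1/3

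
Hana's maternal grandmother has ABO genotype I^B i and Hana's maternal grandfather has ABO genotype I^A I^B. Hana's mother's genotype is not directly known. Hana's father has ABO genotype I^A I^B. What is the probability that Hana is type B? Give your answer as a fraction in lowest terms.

3/8

Hana's mother's ABO genotype from I^B i × I^A I^B: 1/4 I^A I^B, 1/4 I^A i, 1/4 I^B I^B, 1/4 I^B i.
Crossing each possibility with the father I^A I^B and summing P(type B): 1/4·1/4 + 1/4·1/4 + 1/4·1/2 + 1/4·1/2 = 3/8.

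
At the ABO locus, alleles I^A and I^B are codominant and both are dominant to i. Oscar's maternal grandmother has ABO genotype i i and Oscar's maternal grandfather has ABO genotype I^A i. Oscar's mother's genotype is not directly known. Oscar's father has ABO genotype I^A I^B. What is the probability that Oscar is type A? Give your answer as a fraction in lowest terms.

Oscar's mother's ABO genotype from i i × I^A i: 1/2 I^A i, 1/2 i i.
Crossing each possibility with the father I^A I^B and summing P(type A): 1/2·1/2 + 1/2·1/2 = 1/2.

1/2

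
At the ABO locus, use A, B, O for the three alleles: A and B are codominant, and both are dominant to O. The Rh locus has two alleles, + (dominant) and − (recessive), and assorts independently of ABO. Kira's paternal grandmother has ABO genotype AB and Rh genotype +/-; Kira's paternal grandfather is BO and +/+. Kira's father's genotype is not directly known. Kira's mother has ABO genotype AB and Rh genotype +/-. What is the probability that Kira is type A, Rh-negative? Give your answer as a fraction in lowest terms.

Kira's father's ABO genotype from AB × BO: 1/4 AB, 1/4 AO, 1/4 BB, 1/4 BO.
Crossing each possibility with the mother AB and summing P(type A): 1/4·1/4 + 1/4·1/2 + 1/4·0 + 1/4·1/4 = 1/4.
Similarly for Rh via the father's Rh distribution: P(Rh-) = 1/8.
Independent loci: 1/4 × 1/8 = 1/32.

1/32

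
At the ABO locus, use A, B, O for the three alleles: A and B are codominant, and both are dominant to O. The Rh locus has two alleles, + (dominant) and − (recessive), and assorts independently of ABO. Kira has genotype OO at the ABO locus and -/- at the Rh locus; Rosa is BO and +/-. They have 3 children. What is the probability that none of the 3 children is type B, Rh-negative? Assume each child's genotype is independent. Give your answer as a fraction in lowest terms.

27/64

ABO cross OO × BO → 1/2 O, 1/2 B.
Rh cross -/- × +/- → 1/2 Rh+, 1/2 Rh-; so P(type B, Rh-negative) = 1/2 × 1/2 = 1/4 per child.
P(not type B, Rh-negative) = 3/4 for one child; (3/4)^3 = 27/64.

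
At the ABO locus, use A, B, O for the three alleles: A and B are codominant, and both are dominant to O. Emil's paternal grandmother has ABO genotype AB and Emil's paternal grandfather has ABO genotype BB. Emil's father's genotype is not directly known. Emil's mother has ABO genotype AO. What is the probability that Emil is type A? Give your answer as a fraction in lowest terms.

Emil's father's ABO genotype from AB × BB: 1/2 AB, 1/2 BB.
Crossing each possibility with the mother AO and summing P(type A): 1/2·1/2 + 1/2·0 = 1/4.

1/4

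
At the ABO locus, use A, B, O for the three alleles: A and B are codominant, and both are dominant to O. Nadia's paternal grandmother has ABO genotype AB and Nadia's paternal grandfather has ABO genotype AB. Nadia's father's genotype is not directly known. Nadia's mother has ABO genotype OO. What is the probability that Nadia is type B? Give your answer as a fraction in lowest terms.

Nadia's father's ABO genotype from AB × AB: 1/4 AA, 1/2 AB, 1/4 BB.
Crossing each possibility with the mother OO and summing P(type B): 1/4·0 + 1/2·1/2 + 1/4·1 = 1/2.

1/2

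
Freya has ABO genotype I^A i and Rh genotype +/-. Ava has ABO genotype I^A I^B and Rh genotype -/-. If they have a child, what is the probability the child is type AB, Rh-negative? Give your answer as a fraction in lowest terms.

1/8

ABO cross I^A i × I^A I^B → offspring phenotypes: 1/2 A, 1/4 B, 1/4 AB.
Rh cross +/- × -/- → 1/2 Rh+, 1/2 Rh-.
Independent loci: P(type AB, Rh-negative) = 1/4 × 1/2 = 1/8.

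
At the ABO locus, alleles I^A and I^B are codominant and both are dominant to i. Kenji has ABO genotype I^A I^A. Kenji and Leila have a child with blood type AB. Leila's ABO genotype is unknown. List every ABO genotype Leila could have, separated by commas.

For each candidate genotype of Leila, check whether crossing it with I^A I^A can produce every observed child phenotype.
  I^A I^A → possible child types {A} ✗
  I^A I^B → possible child types {A, AB} ✓
  I^A i → possible child types {A} ✗
  I^B I^B → possible child types {AB} ✓
  I^B i → possible child types {A, AB} ✓
  i i → possible child types {A} ✗

I^A I^B, I^B I^B, I^B i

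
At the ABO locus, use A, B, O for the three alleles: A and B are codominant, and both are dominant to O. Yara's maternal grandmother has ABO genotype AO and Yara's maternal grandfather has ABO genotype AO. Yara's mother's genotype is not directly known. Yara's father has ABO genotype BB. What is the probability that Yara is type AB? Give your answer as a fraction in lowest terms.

1/2

Yara's mother's ABO genotype from AO × AO: 1/4 AA, 1/2 AO, 1/4 OO.
Crossing each possibility with the father BB and summing P(type AB): 1/4·1 + 1/2·1/2 + 1/4·0 = 1/2.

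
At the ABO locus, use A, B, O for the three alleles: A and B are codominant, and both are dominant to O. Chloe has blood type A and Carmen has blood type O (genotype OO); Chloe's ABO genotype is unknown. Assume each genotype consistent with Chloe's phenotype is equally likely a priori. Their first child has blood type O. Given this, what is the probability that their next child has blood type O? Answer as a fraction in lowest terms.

1/2

Possible genotypes: Chloe ∈ {AA, AO}; Carmen ∈ {OO}.
Weight each parental genotype pair by prior × P(type-O child):
  AO × OO: posterior weight 1; P(next child type O) = 1/2.
Weighted sum = 1/2.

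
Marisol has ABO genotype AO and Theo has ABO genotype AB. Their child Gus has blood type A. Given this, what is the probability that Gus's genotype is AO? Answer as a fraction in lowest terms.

1/2

Cross AO × AB → 1/4 AA, 1/4 AB, 1/4 AO, 1/4 BO.
Type-A genotypes among offspring: AA (1/4), AO (1/4); total 1/2.
P(AO | type A) = (1/4) / (1/2) = 1/2.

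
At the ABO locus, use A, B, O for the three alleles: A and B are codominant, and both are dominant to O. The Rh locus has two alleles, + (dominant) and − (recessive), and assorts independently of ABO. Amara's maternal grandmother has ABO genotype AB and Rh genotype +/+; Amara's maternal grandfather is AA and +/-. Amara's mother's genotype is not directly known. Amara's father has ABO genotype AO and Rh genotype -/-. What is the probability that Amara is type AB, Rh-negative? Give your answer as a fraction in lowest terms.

1/32

Amara's mother's ABO genotype from AB × AA: 1/2 AA, 1/2 AB.
Crossing each possibility with the father AO and summing P(type AB): 1/2·0 + 1/2·1/4 = 1/8.
Similarly for Rh via the mother's Rh distribution: P(Rh-) = 1/4.
Independent loci: 1/8 × 1/4 = 1/32.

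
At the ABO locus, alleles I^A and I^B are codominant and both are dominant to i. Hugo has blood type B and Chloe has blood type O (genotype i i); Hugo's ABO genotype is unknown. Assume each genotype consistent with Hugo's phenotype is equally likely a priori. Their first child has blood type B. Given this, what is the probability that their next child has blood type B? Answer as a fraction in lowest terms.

5/6

Possible genotypes: Hugo ∈ {I^B I^B, I^B i}; Chloe ∈ {i i}.
Weight each parental genotype pair by prior × P(type-B child):
  I^B I^B × i i: posterior weight 2/3; P(next child type B) = 1.
  I^B i × i i: posterior weight 1/3; P(next child type B) = 1/2.
Weighted sum = 5/6.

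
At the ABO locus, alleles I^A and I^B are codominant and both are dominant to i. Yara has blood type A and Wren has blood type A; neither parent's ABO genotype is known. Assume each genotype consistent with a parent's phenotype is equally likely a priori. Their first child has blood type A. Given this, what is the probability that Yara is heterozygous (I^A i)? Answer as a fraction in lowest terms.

7/15

Possible genotypes: Yara ∈ {I^A I^A, I^A i}; Wren ∈ {I^A I^A, I^A i}.
Weight each parental genotype pair by prior × P(type-A child):
  I^A I^A × I^A I^A: posterior weight 4/15.
  I^A I^A × I^A i: posterior weight 4/15.
  I^A i × I^A I^A: posterior weight 4/15.
  I^A i × I^A i: posterior weight 1/5.
Sum the posterior weight over pairs where Yara is I^A i: 7/15.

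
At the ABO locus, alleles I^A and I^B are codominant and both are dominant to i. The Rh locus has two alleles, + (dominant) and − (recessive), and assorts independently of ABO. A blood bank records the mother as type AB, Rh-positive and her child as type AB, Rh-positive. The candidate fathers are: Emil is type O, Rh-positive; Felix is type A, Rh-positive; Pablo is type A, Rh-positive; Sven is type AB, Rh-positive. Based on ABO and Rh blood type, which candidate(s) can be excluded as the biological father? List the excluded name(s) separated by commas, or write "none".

Emil

A candidate is excluded only if no genotype consistent with his phenotype could produce a type AB, Rh-positive child with a type AB, Rh-positive mother.
Emil (type O, Rh+): no genotype consistent with that phenotype can produce a type-AB Rh+ child with a type-AB mother.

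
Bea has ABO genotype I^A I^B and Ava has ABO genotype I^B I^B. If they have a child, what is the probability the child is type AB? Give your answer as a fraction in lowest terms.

1/2

ABO cross I^A I^B × I^B I^B → offspring phenotypes: 1/2 B, 1/2 AB.
So P(type AB) = 1/2.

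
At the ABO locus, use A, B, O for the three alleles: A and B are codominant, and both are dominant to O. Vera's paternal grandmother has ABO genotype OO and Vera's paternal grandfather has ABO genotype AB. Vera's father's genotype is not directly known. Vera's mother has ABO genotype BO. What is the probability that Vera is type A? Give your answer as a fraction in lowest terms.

Vera's father's ABO genotype from OO × AB: 1/2 AO, 1/2 BO.
Crossing each possibility with the mother BO and summing P(type A): 1/2·1/4 + 1/2·0 = 1/8.

1/8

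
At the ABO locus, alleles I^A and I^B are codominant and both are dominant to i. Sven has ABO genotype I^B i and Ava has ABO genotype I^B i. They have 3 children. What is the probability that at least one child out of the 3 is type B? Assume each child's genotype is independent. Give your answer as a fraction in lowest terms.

ABO cross I^B i × I^B i → 1/4 O, 3/4 B.
So P(type B) = 3/4 per child.
P(none) = (1/4)^3 = 1/64; P(at least one) = 1 − 1/64 = 63/64.

63/64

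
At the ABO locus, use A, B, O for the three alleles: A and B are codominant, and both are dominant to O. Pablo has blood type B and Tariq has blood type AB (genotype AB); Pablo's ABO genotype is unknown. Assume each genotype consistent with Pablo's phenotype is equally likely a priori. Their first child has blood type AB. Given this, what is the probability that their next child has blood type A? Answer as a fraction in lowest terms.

Possible genotypes: Pablo ∈ {BB, BO}; Tariq ∈ {AB}.
Weight each parental genotype pair by prior × P(type-AB child):
  BB × AB: posterior weight 2/3; P(next child type A) = 0.
  BO × AB: posterior weight 1/3; P(next child type A) = 1/4.
Weighted sum = 1/12.

1/12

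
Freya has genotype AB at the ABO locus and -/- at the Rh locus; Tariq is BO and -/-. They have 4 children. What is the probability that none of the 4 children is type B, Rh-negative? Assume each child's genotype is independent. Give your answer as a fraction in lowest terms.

1/16

ABO cross AB × BO → 1/4 A, 1/2 B, 1/4 AB.
Rh cross -/- × -/- → 1 Rh-; so P(type B, Rh-negative) = 1/2 × 1 = 1/2 per child.
P(not type B, Rh-negative) = 1/2 for one child; (1/2)^4 = 1/16.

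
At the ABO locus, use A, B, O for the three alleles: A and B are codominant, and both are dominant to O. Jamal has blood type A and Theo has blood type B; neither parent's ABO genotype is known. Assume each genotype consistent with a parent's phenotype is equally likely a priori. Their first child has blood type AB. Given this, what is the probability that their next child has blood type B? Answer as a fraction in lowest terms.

Possible genotypes: Jamal ∈ {AA, AO}; Theo ∈ {BB, BO}.
Weight each parental genotype pair by prior × P(type-AB child):
  AA × BB: posterior weight 4/9; P(next child type B) = 0.
  AA × BO: posterior weight 2/9; P(next child type B) = 0.
  AO × BB: posterior weight 2/9; P(next child type B) = 1/2.
  AO × BO: posterior weight 1/9; P(next child type B) = 1/4.
Weighted sum = 5/36.

5/36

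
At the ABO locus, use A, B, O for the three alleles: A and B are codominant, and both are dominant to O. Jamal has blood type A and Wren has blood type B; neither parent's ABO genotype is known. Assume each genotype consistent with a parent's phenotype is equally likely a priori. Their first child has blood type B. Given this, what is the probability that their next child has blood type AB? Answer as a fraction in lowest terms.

5/12

Possible genotypes: Jamal ∈ {AA, AO}; Wren ∈ {BB, BO}.
Weight each parental genotype pair by prior × P(type-B child):
  AO × BB: posterior weight 2/3; P(next child type AB) = 1/2.
  AO × BO: posterior weight 1/3; P(next child type AB) = 1/4.
Weighted sum = 5/12.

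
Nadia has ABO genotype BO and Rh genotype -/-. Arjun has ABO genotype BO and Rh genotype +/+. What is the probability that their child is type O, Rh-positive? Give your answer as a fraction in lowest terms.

1/4

ABO cross BO × BO → offspring phenotypes: 1/4 O, 3/4 B.
Rh cross -/- × +/+ → 1 Rh+.
Independent loci: P(type O, Rh-positive) = 1/4 × 1 = 1/4.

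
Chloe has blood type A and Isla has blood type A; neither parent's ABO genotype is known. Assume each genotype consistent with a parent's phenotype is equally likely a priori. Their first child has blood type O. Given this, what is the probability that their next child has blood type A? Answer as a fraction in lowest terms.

3/4

Possible genotypes: Chloe ∈ {I^A I^A, I^A i}; Isla ∈ {I^A I^A, I^A i}.
Weight each parental genotype pair by prior × P(type-O child):
  I^A i × I^A i: posterior weight 1; P(next child type A) = 3/4.
Weighted sum = 3/4.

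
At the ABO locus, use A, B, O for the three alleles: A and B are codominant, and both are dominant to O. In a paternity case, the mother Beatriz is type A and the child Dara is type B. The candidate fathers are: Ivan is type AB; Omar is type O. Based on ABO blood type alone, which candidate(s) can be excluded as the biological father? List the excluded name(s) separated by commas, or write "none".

Omar

A candidate is excluded only if no genotype consistent with his phenotype could produce a type B child with a type A mother.
Omar (type O): no genotype consistent with that phenotype can produce a type-B child with a type-A mother.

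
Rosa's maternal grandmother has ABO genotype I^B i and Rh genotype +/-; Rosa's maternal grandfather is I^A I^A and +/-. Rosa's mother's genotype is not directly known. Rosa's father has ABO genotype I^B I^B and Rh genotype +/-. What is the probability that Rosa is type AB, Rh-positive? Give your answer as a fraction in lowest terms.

3/8

Rosa's mother's ABO genotype from I^B i × I^A I^A: 1/2 I^A I^B, 1/2 I^A i.
Crossing each possibility with the father I^B I^B and summing P(type AB): 1/2·1/2 + 1/2·1/2 = 1/2.
Similarly for Rh via the mother's Rh distribution: P(Rh+) = 3/4.
Independent loci: 1/2 × 3/4 = 3/8.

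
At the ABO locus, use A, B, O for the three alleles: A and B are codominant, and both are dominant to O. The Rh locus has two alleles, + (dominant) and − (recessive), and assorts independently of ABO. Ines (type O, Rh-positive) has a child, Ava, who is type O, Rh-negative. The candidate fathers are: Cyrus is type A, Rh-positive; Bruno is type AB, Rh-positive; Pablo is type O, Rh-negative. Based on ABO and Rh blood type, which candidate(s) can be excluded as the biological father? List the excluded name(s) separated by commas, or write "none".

Bruno

A candidate is excluded only if no genotype consistent with his phenotype could produce a type O, Rh-negative child with a type O, Rh-positive mother.
Bruno (type AB, Rh+): no genotype consistent with that phenotype can produce a type-O Rh- child with a type-O mother.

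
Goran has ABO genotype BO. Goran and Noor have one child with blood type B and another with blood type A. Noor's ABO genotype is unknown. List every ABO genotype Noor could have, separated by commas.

AB, AO

For each candidate genotype of Noor, check whether crossing it with BO can produce every observed child phenotype.
  AA → possible child types {A, AB} ✗
  AB → possible child types {A, B, AB} ✓
  AO → possible child types {O, A, B, AB} ✓
  BB → possible child types {B} ✗
  BO → possible child types {O, B} ✗
  OO → possible child types {O, B} ✗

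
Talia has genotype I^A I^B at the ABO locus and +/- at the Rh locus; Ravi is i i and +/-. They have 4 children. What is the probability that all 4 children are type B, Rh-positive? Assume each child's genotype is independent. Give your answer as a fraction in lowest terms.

81/4096

ABO cross I^A I^B × i i → 1/2 A, 1/2 B.
Rh cross +/- × +/- → 3/4 Rh+, 1/4 Rh-; so P(type B, Rh-positive) = 1/2 × 3/4 = 3/8 per child.
All 4 independent: (3/8)^4 = 81/4096.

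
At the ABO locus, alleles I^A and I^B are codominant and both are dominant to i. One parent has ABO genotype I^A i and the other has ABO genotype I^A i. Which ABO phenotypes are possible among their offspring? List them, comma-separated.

Gametes from I^A i × I^A i give offspring ABO genotypes I^A I^A, I^A i, i i, i.e. phenotypes O, A.

O, A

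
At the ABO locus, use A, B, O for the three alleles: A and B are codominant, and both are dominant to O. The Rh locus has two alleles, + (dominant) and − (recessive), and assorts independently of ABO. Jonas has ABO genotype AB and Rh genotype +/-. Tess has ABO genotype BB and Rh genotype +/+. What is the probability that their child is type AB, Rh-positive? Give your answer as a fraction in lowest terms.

1/2

ABO cross AB × BB → offspring phenotypes: 1/2 B, 1/2 AB.
Rh cross +/- × +/+ → 1 Rh+.
Independent loci: P(type AB, Rh-positive) = 1/2 × 1 = 1/2.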